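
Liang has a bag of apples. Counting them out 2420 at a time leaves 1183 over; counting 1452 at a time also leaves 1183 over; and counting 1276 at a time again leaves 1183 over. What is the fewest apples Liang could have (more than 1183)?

N − 1183 must be a common multiple of 2420, 1452, and 1276.
2420 = 2^2 × 5 × 11^2
1452 = 2^2 × 3 × 11^2
1276 = 2^2 × 11 × 29
LCM(2420, 1452, 1276) = 2^2 × 3 × 5 × 11^2 × 29 = 210540.
Smallest N > 1183 is LCM + 1183 = 210540 + 1183 = 211723.

211723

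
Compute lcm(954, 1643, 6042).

954 = 2 × 3^2 × 53
1643 = 31 × 53
6042 = 2 × 3 × 19 × 53
LCM(954, 1643, 6042) = 2 × 3^2 × 19 × 31 × 53 = 561906.

561906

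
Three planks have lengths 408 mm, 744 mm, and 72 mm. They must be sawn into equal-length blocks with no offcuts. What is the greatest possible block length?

This is the greatest common divisor of 408, 744, and 72.
408 = 2^3 × 3 × 17
744 = 2^3 × 3 × 31
72 = 2^3 × 3^2
gcd(408, 744, 72) = 2^3 × 3 = 24.

24 mm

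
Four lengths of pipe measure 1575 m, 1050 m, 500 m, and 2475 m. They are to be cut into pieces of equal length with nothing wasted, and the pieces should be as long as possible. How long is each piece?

The greatest length dividing all of 1575, 1050, 500, and 2475 is their gcd.
1575 = 3^2 × 5^2 × 7
1050 = 2 × 3 × 5^2 × 7
500 = 2^2 × 5^3
2475 = 3^2 × 5^2 × 11
gcd(1575, 1050, 500, 2475) = 5^2 = 25.

25 m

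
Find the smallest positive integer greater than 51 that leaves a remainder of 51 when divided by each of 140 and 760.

5371

N − 51 must be a common multiple of 140 and 760.
140 = 2^2 × 5 × 7
760 = 2^3 × 5 × 19
LCM(140, 760) = 2^3 × 5 × 7 × 19 = 5320.
Smallest N > 51 is LCM + 51 = 5320 + 51 = 5371.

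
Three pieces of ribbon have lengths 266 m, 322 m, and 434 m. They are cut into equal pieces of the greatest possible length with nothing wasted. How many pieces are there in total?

73

Piece length = gcd(266, 322, 434).
266 = 2 × 7 × 19
322 = 2 × 7 × 23
434 = 2 × 7 × 31
gcd(266, 322, 434) = 2 × 7 = 14.
Total pieces = 266/14 + 322/14 + 434/14 = 19 + 23 + 31 = 73.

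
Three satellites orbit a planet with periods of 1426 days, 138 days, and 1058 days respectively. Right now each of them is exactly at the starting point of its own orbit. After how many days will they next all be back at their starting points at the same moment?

98394 days

The first simultaneous occurrence is after LCM of the individual periods.
1426 = 2 × 23 × 31
138 = 2 × 3 × 23
1058 = 2 × 23^2
LCM(1426, 138, 1058) = 2 × 3 × 23^2 × 31 = 98394.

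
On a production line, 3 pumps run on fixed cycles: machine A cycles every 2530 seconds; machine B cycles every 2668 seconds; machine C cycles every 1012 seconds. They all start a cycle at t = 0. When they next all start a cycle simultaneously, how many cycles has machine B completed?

55 cycles

The first common completion time is the LCM of the periods.
2530 = 2 × 5 × 11 × 23
2668 = 2^2 × 23 × 29
1012 = 2^2 × 11 × 23
LCM(2530, 2668, 1012) = 2^2 × 5 × 11 × 23 × 29 = 146740.
Cycles for period 2668: 146740 / 2668 = 55.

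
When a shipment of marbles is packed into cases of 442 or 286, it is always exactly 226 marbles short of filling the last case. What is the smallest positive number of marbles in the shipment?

4636

Being 226 short of a full case of size k means N ≡ −226 (mod k), i.e. N + 226 is a multiple of each size.
442 = 2 × 13 × 17
286 = 2 × 11 × 13
LCM(442, 286) = 2 × 11 × 13 × 17 = 4862.
Smallest positive N is 4862 − 226 = 4636.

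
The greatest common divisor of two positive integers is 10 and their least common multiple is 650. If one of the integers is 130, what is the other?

50

For two integers, gcd × lcm = product, so the other is (10 × 650) / 130 = 6500 / 130 = 50.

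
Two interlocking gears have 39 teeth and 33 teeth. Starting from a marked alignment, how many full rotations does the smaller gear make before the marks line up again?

All finish a whole number of cycles simultaneously at t = LCM of the periods.
39 = 3 × 13
33 = 3 × 11
LCM(39, 33) = 3 × 11 × 13 = 429.
Rotations for period 33: 429 / 33 = 13.

13 rotations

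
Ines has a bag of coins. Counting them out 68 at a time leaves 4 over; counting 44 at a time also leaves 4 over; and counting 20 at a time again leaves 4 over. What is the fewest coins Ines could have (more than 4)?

N − 4 must be a common multiple of 68, 44, and 20.
68 = 2^2 × 17
44 = 2^2 × 11
20 = 2^2 × 5
LCM(68, 44, 20) = 2^2 × 5 × 11 × 17 = 3740.
Smallest N > 4 is LCM + 4 = 3740 + 4 = 3744.

3744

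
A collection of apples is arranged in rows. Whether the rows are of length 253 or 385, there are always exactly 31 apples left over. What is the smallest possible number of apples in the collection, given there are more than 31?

8886

N − 31 must be a common multiple of 253 and 385.
253 = 11 × 23
385 = 5 × 7 × 11
LCM(253, 385) = 5 × 7 × 11 × 23 = 8855.
Smallest N > 31 is LCM + 31 = 8855 + 31 = 8886.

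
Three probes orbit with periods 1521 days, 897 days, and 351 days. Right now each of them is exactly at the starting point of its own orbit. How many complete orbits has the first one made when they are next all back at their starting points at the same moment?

69 orbits

They are all back at their starting positions together after one LCM of the periods.
1521 = 3^2 × 13^2
897 = 3 × 13 × 23
351 = 3^3 × 13
LCM(1521, 897, 351) = 3^3 × 13^2 × 23 = 104949.
Orbits for period 1521: 104949 / 1521 = 69.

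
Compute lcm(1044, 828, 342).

456228

1044 = 2^2 × 3^2 × 29
828 = 2^2 × 3^2 × 23
342 = 2 × 3^2 × 19
LCM(1044, 828, 342) = 2^2 × 3^2 × 19 × 23 × 29 = 456228.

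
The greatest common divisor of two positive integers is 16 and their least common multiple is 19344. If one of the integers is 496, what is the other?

624

For two integers, gcd × lcm = product, so the other is (16 × 19344) / 496 = 309504 / 496 = 624.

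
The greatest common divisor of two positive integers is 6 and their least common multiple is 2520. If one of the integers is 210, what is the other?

For two integers, gcd × lcm = product, so the other is (6 × 2520) / 210 = 15120 / 210 = 72.

72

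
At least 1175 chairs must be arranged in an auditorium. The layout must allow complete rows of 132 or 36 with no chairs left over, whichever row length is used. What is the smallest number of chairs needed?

The number of chairs must be a common multiple of 132 and 36, so a multiple of their LCM.
132 = 2^2 × 3 × 11
36 = 2^2 × 3^2
LCM(132, 36) = 2^2 × 3^2 × 11 = 396.
Smallest multiple of 396 that is ≥ 1175: ⌈1175/396⌉ × 396 = 3 × 396 = 1188.

1188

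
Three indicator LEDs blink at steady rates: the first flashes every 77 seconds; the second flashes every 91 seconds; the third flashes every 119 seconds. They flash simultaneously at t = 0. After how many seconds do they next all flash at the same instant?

17017 seconds

They coincide at every common multiple of the periods; the first is the LCM.
77 = 7 × 11
91 = 7 × 13
119 = 7 × 17
LCM(77, 91, 119) = 7 × 11 × 13 × 17 = 17017.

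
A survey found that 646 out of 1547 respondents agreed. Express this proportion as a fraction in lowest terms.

38/91

646 = 2 × 17 × 19
1547 = 7 × 13 × 17
gcd(646, 1547) = 17.
Divide numerator and denominator by 17: 646/1547 = 38/91.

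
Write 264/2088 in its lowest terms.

11/87

264 = 2^3 × 3 × 11
2088 = 2^3 × 3^2 × 29
gcd(264, 2088) = 2^3 × 3 = 24.
Divide numerator and denominator by 24: 264/2088 = 11/87.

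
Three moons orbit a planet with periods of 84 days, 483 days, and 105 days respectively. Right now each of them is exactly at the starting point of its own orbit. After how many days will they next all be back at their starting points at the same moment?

We need the least common multiple of the intervals.
84 = 2^2 × 3 × 7
483 = 3 × 7 × 23
105 = 3 × 5 × 7
LCM(84, 483, 105) = 2^2 × 3 × 5 × 7 × 23 = 9660.

9660 days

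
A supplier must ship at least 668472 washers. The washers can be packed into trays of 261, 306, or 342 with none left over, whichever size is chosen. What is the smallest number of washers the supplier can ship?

The number of washers must be a common multiple of 261, 306, and 342, so a multiple of their LCM.
261 = 3^2 × 29
306 = 2 × 3^2 × 17
342 = 2 × 3^2 × 19
LCM(261, 306, 342) = 2 × 3^2 × 17 × 19 × 29 = 168606.
Smallest multiple of 168606 that is ≥ 668472: ⌈668472/168606⌉ × 168606 = 4 × 168606 = 674424.

674424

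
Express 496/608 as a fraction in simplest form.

31/38

496 = 2^4 × 31
608 = 2^5 × 19
gcd(496, 608) = 2^4 = 16.
Divide numerator and denominator by 16: 496/608 = 31/38.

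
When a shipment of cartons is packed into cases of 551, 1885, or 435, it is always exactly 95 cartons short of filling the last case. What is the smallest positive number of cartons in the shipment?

Being 95 short of a full case of size k means N ≡ −95 (mod k), i.e. N + 95 is a multiple of each size.
551 = 19 × 29
1885 = 5 × 13 × 29
435 = 3 × 5 × 29
LCM(551, 1885, 435) = 3 × 5 × 13 × 19 × 29 = 107445.
Smallest positive N is 107445 − 95 = 107350.

107350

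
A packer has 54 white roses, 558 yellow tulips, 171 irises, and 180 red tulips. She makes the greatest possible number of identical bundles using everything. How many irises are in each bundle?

19

Number of bundles = gcd(54, 558, 171, 180).
54 = 2 × 3^3
558 = 2 × 3^2 × 31
171 = 3^2 × 19
180 = 2^2 × 3^2 × 5
gcd(54, 558, 171, 180) = 3^2 = 9.
irises per bundle = 171 / 9 = 19.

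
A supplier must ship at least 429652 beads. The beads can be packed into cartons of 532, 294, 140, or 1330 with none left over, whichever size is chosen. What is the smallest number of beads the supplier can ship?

The number of beads must be a common multiple of 532, 294, 140, and 1330, so a multiple of their LCM.
532 = 2^2 × 7 × 19
294 = 2 × 3 × 7^2
140 = 2^2 × 5 × 7
1330 = 2 × 5 × 7 × 19
LCM(532, 294, 140, 1330) = 2^2 × 3 × 5 × 7^2 × 19 = 55860.
Smallest multiple of 55860 that is ≥ 429652: ⌈429652/55860⌉ × 55860 = 8 × 55860 = 446880.

446880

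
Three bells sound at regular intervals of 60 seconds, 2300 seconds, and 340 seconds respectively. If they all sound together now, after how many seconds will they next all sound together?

We need the least common multiple of the intervals.
60 = 2^2 × 3 × 5
2300 = 2^2 × 5^2 × 23
340 = 2^2 × 5 × 17
LCM(60, 2300, 340) = 2^2 × 3 × 5^2 × 17 × 23 = 117300.

117300 seconds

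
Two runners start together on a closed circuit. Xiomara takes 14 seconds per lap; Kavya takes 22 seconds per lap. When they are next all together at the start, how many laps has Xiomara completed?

11 laps

All finish a whole number of cycles simultaneously at t = LCM of the periods.
14 = 2 × 7
22 = 2 × 11
LCM(14, 22) = 2 × 7 × 11 = 154.
Laps for period 14: 154 / 14 = 11.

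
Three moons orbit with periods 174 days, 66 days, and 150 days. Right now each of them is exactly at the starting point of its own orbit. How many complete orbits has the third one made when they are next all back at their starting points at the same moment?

319 orbits

All finish a whole number of cycles simultaneously at t = LCM of the periods.
174 = 2 × 3 × 29
66 = 2 × 3 × 11
150 = 2 × 3 × 5^2
LCM(174, 66, 150) = 2 × 3 × 5^2 × 11 × 29 = 47850.
Orbits for period 150: 47850 / 150 = 319.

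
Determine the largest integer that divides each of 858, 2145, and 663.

858 = 2 × 3 × 11 × 13
2145 = 3 × 5 × 11 × 13
663 = 3 × 13 × 17
gcd(858, 2145, 663) = 3 × 13 = 39.

39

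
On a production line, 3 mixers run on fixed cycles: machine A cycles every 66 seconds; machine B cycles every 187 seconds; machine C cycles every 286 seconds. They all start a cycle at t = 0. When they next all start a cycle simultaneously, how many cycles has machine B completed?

78 cycles

The first common completion time is the LCM of the periods.
66 = 2 × 3 × 11
187 = 11 × 17
286 = 2 × 11 × 13
LCM(66, 187, 286) = 2 × 3 × 11 × 13 × 17 = 14586.
Cycles for period 187: 14586 / 187 = 78.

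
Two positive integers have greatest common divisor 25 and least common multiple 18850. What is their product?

For any two positive integers, gcd × lcm = product = 25 × 18850 = 471250.

471250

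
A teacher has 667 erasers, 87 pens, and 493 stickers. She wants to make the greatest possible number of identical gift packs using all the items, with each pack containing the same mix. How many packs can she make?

29 packs

The pack count must divide each quantity, so the greatest is gcd(667, 87, 493).
667 = 23 × 29
87 = 3 × 29
493 = 17 × 29
gcd(667, 87, 493) = 29.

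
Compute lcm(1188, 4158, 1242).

1188 = 2^2 × 3^3 × 11
4158 = 2 × 3^3 × 7 × 11
1242 = 2 × 3^3 × 23
LCM(1188, 4158, 1242) = 2^2 × 3^3 × 7 × 11 × 23 = 191268.

191268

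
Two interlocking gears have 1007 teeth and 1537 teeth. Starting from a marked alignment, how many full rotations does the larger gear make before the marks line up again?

19 rotations

They are all back at their starting positions together after one LCM of the periods.
1007 = 19 × 53
1537 = 29 × 53
LCM(1007, 1537) = 19 × 29 × 53 = 29203.
Rotations for period 1537: 29203 / 1537 = 19.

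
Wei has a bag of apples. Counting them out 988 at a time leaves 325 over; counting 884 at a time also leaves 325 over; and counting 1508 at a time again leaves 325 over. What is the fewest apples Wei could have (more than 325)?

487409

N − 325 must be a common multiple of 988, 884, and 1508.
988 = 2^2 × 13 × 19
884 = 2^2 × 13 × 17
1508 = 2^2 × 13 × 29
LCM(988, 884, 1508) = 2^2 × 13 × 17 × 19 × 29 = 487084.
Smallest N > 325 is LCM + 325 = 487084 + 325 = 487409.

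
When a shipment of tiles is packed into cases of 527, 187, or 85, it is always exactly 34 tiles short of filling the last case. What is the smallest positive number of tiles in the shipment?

Being 34 short of a full case of size k means N ≡ −34 (mod k), i.e. N + 34 is a multiple of each size.
527 = 17 × 31
187 = 11 × 17
85 = 5 × 17
LCM(527, 187, 85) = 5 × 11 × 17 × 31 = 28985.
Smallest positive N is 28985 − 34 = 28951.

28951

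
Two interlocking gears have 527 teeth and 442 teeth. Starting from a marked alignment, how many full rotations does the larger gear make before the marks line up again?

26 rotations

All finish a whole number of cycles simultaneously at t = LCM of the periods.
527 = 17 × 31
442 = 2 × 13 × 17
LCM(527, 442) = 2 × 13 × 17 × 31 = 13702.
Rotations for period 527: 13702 / 527 = 26.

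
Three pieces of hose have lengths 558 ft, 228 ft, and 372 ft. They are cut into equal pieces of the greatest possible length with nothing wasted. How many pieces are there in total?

Piece length = gcd(558, 228, 372).
558 = 2 × 3^2 × 31
228 = 2^2 × 3 × 19
372 = 2^2 × 3 × 31
gcd(558, 228, 372) = 2 × 3 = 6.
Total pieces = 558/6 + 228/6 + 372/6 = 93 + 38 + 62 = 193.

193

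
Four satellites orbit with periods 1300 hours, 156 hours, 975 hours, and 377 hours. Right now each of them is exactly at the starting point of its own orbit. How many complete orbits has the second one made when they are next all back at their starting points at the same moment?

725 orbits

The first common completion time is the LCM of the periods.
1300 = 2^2 × 5^2 × 13
156 = 2^2 × 3 × 13
975 = 3 × 5^2 × 13
377 = 13 × 29
LCM(1300, 156, 975, 377) = 2^2 × 3 × 5^2 × 13 × 29 = 113100.
Orbits for period 156: 113100 / 156 = 725.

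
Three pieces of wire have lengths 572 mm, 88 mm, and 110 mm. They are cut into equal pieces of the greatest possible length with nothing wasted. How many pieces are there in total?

35

Piece length = gcd(572, 88, 110).
572 = 2^2 × 11 × 13
88 = 2^3 × 11
110 = 2 × 5 × 11
gcd(572, 88, 110) = 2 × 11 = 22.
Total pieces = 572/22 + 88/22 + 110/22 = 26 + 4 + 5 = 35.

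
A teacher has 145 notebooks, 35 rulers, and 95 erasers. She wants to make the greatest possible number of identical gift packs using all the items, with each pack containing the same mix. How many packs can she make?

5 packs

The pack count must divide each quantity, so the greatest is gcd(145, 35, 95).
145 = 5 × 29
35 = 5 × 7
95 = 5 × 19
gcd(145, 35, 95) = 5.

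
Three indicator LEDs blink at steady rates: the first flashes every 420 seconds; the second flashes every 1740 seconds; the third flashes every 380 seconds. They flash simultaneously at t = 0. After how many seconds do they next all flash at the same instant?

They coincide at every common multiple of the periods; the first is the LCM.
420 = 2^2 × 3 × 5 × 7
1740 = 2^2 × 3 × 5 × 29
380 = 2^2 × 5 × 19
LCM(420, 1740, 380) = 2^2 × 3 × 5 × 7 × 19 × 29 = 231420.

231420 seconds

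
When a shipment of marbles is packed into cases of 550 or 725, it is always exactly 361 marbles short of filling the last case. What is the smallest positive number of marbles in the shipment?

15589

Being 361 short of a full case of size k means N ≡ −361 (mod k), i.e. N + 361 is a multiple of each size.
550 = 2 × 5^2 × 11
725 = 5^2 × 29
LCM(550, 725) = 2 × 5^2 × 11 × 29 = 15950.
Smallest positive N is 15950 − 361 = 15589.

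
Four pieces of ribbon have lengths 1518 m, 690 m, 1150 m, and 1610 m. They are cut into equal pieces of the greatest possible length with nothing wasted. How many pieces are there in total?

108

Piece length = gcd(1518, 690, 1150, 1610).
1518 = 2 × 3 × 11 × 23
690 = 2 × 3 × 5 × 23
1150 = 2 × 5^2 × 23
1610 = 2 × 5 × 7 × 23
gcd(1518, 690, 1150, 1610) = 2 × 23 = 46.
Total pieces = 1518/46 + 690/46 + 1150/46 + 1610/46 = 33 + 15 + 25 + 35 = 108.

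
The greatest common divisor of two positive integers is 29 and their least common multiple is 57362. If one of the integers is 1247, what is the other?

1334

For two integers, gcd × lcm = product, so the other is (29 × 57362) / 1247 = 1663498 / 1247 = 1334.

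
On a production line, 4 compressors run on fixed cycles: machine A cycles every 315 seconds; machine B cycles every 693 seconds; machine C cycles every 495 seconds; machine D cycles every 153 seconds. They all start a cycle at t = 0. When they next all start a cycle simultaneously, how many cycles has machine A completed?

187 cycles

The first common completion time is the LCM of the periods.
315 = 3^2 × 5 × 7
693 = 3^2 × 7 × 11
495 = 3^2 × 5 × 11
153 = 3^2 × 17
LCM(315, 693, 495, 153) = 3^2 × 5 × 7 × 11 × 17 = 58905.
Cycles for period 315: 58905 / 315 = 187.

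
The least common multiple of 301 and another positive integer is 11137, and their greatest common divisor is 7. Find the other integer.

259

gcd × lcm = product of the two integers, so the other integer is (7 × 11137) / 301 = 259.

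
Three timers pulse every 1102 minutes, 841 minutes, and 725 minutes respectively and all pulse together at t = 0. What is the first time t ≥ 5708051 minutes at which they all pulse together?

Joint pulses occur at multiples of LCM(1102, 841, 725).
1102 = 2 × 19 × 29
841 = 29^2
725 = 5^2 × 29
LCM(1102, 841, 725) = 2 × 5^2 × 19 × 29^2 = 798950.
Smallest multiple of 798950 that is ≥ 5708051: ⌈5708051/798950⌉ × 798950 = 8 × 798950 = 6391600.

6391600 minutes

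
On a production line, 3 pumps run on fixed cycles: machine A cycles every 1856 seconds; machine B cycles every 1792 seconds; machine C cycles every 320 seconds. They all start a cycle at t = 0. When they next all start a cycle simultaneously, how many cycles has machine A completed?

All finish a whole number of cycles simultaneously at t = LCM of the periods.
1856 = 2^6 × 29
1792 = 2^8 × 7
320 = 2^6 × 5
LCM(1856, 1792, 320) = 2^8 × 5 × 7 × 29 = 259840.
Cycles for period 1856: 259840 / 1856 = 140.

140 cycles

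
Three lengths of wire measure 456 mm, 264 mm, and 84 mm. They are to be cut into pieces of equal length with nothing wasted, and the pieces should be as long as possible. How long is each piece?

Each piece length must divide every original length, so the longest possible is gcd(456, 264, 84).
456 = 2^3 × 3 × 19
264 = 2^3 × 3 × 11
84 = 2^2 × 3 × 7
gcd(456, 264, 84) = 2^2 × 3 = 12.

12 mm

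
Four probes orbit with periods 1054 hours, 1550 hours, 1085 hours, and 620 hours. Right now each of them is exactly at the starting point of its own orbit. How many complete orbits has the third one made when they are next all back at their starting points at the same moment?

All finish a whole number of cycles simultaneously at t = LCM of the periods.
1054 = 2 × 17 × 31
1550 = 2 × 5^2 × 31
1085 = 5 × 7 × 31
620 = 2^2 × 5 × 31
LCM(1054, 1550, 1085, 620) = 2^2 × 5^2 × 7 × 17 × 31 = 368900.
Orbits for period 1085: 368900 / 1085 = 340.

340 orbits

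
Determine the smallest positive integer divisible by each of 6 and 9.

18

6 = 2 × 3
9 = 3^2
LCM(6, 9) = 2 × 3^2 = 18.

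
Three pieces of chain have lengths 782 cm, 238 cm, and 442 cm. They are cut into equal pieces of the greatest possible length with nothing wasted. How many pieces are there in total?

43

Piece length = gcd(782, 238, 442).
782 = 2 × 17 × 23
238 = 2 × 7 × 17
442 = 2 × 13 × 17
gcd(782, 238, 442) = 2 × 17 = 34.
Total pieces = 782/34 + 238/34 + 442/34 = 23 + 7 + 13 = 43.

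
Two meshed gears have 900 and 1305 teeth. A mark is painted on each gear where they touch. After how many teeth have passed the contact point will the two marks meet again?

26100 teeth

We need the least common multiple of the intervals.
900 = 2^2 × 3^2 × 5^2
1305 = 3^2 × 5 × 29
LCM(900, 1305) = 2^2 × 3^2 × 5^2 × 29 = 26100.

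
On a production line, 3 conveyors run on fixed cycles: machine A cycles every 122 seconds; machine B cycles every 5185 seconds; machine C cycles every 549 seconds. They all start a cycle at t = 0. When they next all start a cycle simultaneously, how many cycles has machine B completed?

All finish a whole number of cycles simultaneously at t = LCM of the periods.
122 = 2 × 61
5185 = 5 × 17 × 61
549 = 3^2 × 61
LCM(122, 5185, 549) = 2 × 3^2 × 5 × 17 × 61 = 93330.
Cycles for period 5185: 93330 / 5185 = 18.

18 cycles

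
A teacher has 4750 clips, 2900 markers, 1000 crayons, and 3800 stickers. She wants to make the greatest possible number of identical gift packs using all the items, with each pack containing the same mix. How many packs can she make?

The pack count must divide each quantity, so the greatest is gcd(4750, 2900, 1000, 3800).
4750 = 2 × 5^3 × 19
2900 = 2^2 × 5^2 × 29
1000 = 2^3 × 5^3
3800 = 2^3 × 5^2 × 19
gcd(4750, 2900, 1000, 3800) = 2 × 5^2 = 50.

50 packs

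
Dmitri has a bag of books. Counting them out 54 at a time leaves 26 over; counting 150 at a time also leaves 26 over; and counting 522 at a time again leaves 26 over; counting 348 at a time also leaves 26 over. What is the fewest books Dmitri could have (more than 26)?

78326

N − 26 must be a common multiple of 54, 150, 522, and 348.
54 = 2 × 3^3
150 = 2 × 3 × 5^2
522 = 2 × 3^2 × 29
348 = 2^2 × 3 × 29
LCM(54, 150, 522, 348) = 2^2 × 3^3 × 5^2 × 29 = 78300.
Smallest N > 26 is LCM + 26 = 78300 + 26 = 78326.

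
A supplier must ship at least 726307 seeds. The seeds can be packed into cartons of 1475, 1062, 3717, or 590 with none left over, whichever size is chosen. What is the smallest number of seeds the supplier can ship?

The number of seeds must be a common multiple of 1475, 1062, 3717, and 590, so a multiple of their LCM.
1475 = 5^2 × 59
1062 = 2 × 3^2 × 59
3717 = 3^2 × 7 × 59
590 = 2 × 5 × 59
LCM(1475, 1062, 3717, 590) = 2 × 3^2 × 5^2 × 7 × 59 = 185850.
Smallest multiple of 185850 that is ≥ 726307: ⌈726307/185850⌉ × 185850 = 4 × 185850 = 743400.

743400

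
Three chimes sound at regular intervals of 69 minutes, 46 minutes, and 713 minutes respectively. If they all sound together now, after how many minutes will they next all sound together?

The first simultaneous occurrence is after LCM of the individual periods.
69 = 3 × 23
46 = 2 × 23
713 = 23 × 31
LCM(69, 46, 713) = 2 × 3 × 23 × 31 = 4278.

4278 minutes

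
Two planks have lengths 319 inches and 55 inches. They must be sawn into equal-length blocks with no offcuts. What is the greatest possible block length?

The block length must divide every plank, so the greatest is gcd(319, 55).
319 = 11 × 29
55 = 5 × 11
gcd(319, 55) = 11.

11 inches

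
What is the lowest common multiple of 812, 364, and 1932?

812 = 2^2 × 7 × 29
364 = 2^2 × 7 × 13
1932 = 2^2 × 3 × 7 × 23
LCM(812, 364, 1932) = 2^2 × 3 × 7 × 13 × 23 × 29 = 728364.

728364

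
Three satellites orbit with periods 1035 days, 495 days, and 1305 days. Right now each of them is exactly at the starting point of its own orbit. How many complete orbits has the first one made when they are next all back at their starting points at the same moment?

The first common completion time is the LCM of the periods.
1035 = 3^2 × 5 × 23
495 = 3^2 × 5 × 11
1305 = 3^2 × 5 × 29
LCM(1035, 495, 1305) = 3^2 × 5 × 11 × 23 × 29 = 330165.
Orbits for period 1035: 330165 / 1035 = 319.

319 orbits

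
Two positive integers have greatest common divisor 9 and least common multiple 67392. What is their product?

606528

For any two positive integers, gcd × lcm = product = 9 × 67392 = 606528.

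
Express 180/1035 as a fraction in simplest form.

4/23

180 = 2^2 × 3^2 × 5
1035 = 3^2 × 5 × 23
gcd(180, 1035) = 3^2 × 5 = 45.
Divide numerator and denominator by 45: 180/1035 = 4/23.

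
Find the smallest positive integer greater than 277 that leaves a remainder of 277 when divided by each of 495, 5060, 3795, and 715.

N − 277 must be a common multiple of 495, 5060, 3795, and 715.
495 = 3^2 × 5 × 11
5060 = 2^2 × 5 × 11 × 23
3795 = 3 × 5 × 11 × 23
715 = 5 × 11 × 13
LCM(495, 5060, 3795, 715) = 2^2 × 3^2 × 5 × 11 × 13 × 23 = 592020.
Smallest N > 277 is LCM + 277 = 592020 + 277 = 592297.

592297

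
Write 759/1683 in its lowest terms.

759 = 3 × 11 × 23
1683 = 3^2 × 11 × 17
gcd(759, 1683) = 3 × 11 = 33.
Divide numerator and denominator by 33: 759/1683 = 23/51.

23/51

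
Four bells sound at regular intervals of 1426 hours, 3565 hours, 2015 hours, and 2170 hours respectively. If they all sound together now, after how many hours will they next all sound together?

We need the least common multiple of the intervals.
1426 = 2 × 23 × 31
3565 = 5 × 23 × 31
2015 = 5 × 13 × 31
2170 = 2 × 5 × 7 × 31
LCM(1426, 3565, 2015, 2170) = 2 × 5 × 7 × 13 × 23 × 31 = 648830.

648830 hours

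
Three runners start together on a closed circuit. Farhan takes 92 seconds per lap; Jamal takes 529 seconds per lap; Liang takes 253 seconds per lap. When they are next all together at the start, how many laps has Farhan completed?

253 laps

They are all back at their starting positions together after one LCM of the periods.
92 = 2^2 × 23
529 = 23^2
253 = 11 × 23
LCM(92, 529, 253) = 2^2 × 11 × 23^2 = 23276.
Laps for period 92: 23276 / 92 = 253.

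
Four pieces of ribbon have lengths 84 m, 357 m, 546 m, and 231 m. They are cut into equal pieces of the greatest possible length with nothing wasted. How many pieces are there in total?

58

Piece length = gcd(84, 357, 546, 231).
84 = 2^2 × 3 × 7
357 = 3 × 7 × 17
546 = 2 × 3 × 7 × 13
231 = 3 × 7 × 11
gcd(84, 357, 546, 231) = 3 × 7 = 21.
Total pieces = 84/21 + 357/21 + 546/21 + 231/21 = 4 + 17 + 26 + 11 = 58.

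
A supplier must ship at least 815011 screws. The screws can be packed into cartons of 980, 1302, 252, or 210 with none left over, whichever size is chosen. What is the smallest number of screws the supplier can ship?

820260

The number of screws must be a common multiple of 980, 1302, 252, and 210, so a multiple of their LCM.
980 = 2^2 × 5 × 7^2
1302 = 2 × 3 × 7 × 31
252 = 2^2 × 3^2 × 7
210 = 2 × 3 × 5 × 7
LCM(980, 1302, 252, 210) = 2^2 × 3^2 × 5 × 7^2 × 31 = 273420.
Smallest multiple of 273420 that is ≥ 815011: ⌈815011/273420⌉ × 273420 = 3 × 273420 = 820260.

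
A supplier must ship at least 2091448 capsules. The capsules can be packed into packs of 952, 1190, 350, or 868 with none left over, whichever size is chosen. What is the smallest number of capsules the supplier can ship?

The number of capsules must be a common multiple of 952, 1190, 350, and 868, so a multiple of their LCM.
952 = 2^3 × 7 × 17
1190 = 2 × 5 × 7 × 17
350 = 2 × 5^2 × 7
868 = 2^2 × 7 × 31
LCM(952, 1190, 350, 868) = 2^3 × 5^2 × 7 × 17 × 31 = 737800.
Smallest multiple of 737800 that is ≥ 2091448: ⌈2091448/737800⌉ × 737800 = 3 × 737800 = 2213400.

2213400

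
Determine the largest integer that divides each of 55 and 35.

5

55 = 5 × 11
35 = 5 × 7
gcd(55, 35) = 5.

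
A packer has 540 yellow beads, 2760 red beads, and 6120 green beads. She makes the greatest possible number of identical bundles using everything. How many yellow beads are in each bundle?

Number of bundles = gcd(540, 2760, 6120).
540 = 2^2 × 3^3 × 5
2760 = 2^3 × 3 × 5 × 23
6120 = 2^3 × 3^2 × 5 × 17
gcd(540, 2760, 6120) = 2^2 × 3 × 5 = 60.
yellow beads per bundle = 540 / 60 = 9.

9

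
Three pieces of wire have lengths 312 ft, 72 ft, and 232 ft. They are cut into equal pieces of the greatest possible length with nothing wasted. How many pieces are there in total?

Piece length = gcd(312, 72, 232).
312 = 2^3 × 3 × 13
72 = 2^3 × 3^2
232 = 2^3 × 29
gcd(312, 72, 232) = 2^3 = 8.
Total pieces = 312/8 + 72/8 + 232/8 = 39 + 9 + 29 = 77.

77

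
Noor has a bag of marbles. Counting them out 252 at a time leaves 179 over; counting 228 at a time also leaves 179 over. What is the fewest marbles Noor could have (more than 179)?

N − 179 must be a common multiple of 252 and 228.
252 = 2^2 × 3^2 × 7
228 = 2^2 × 3 × 19
LCM(252, 228) = 2^2 × 3^2 × 7 × 19 = 4788.
Smallest N > 179 is LCM + 179 = 4788 + 179 = 4967.

4967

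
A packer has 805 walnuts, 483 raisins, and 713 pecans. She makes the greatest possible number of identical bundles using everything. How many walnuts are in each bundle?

35

Number of bundles = gcd(805, 483, 713).
805 = 5 × 7 × 23
483 = 3 × 7 × 23
713 = 23 × 31
gcd(805, 483, 713) = 23.
walnuts per bundle = 805 / 23 = 35.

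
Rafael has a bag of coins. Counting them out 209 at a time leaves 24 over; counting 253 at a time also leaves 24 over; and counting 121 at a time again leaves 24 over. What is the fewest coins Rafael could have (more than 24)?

52901

N − 24 must be a common multiple of 209, 253, and 121.
209 = 11 × 19
253 = 11 × 23
121 = 11^2
LCM(209, 253, 121) = 11^2 × 19 × 23 = 52877.
Smallest N > 24 is LCM + 24 = 52877 + 24 = 52901.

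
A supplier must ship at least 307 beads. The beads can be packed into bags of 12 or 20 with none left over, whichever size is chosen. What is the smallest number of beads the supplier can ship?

360

The number of beads must be a common multiple of 12 and 20, so a multiple of their LCM.
12 = 2^2 × 3
20 = 2^2 × 5
LCM(12, 20) = 2^2 × 3 × 5 = 60.
Smallest multiple of 60 that is ≥ 307: ⌈307/60⌉ × 60 = 6 × 60 = 360.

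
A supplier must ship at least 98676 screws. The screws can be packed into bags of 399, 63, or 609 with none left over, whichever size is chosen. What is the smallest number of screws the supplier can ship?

The number of screws must be a common multiple of 399, 63, and 609, so a multiple of their LCM.
399 = 3 × 7 × 19
63 = 3^2 × 7
609 = 3 × 7 × 29
LCM(399, 63, 609) = 3^2 × 7 × 19 × 29 = 34713.
Smallest multiple of 34713 that is ≥ 98676: ⌈98676/34713⌉ × 34713 = 3 × 34713 = 104139.

104139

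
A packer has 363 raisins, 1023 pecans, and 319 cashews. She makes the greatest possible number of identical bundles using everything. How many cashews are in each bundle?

29

Number of bundles = gcd(363, 1023, 319).
363 = 3 × 11^2
1023 = 3 × 11 × 31
319 = 11 × 29
gcd(363, 1023, 319) = 11.
cashews per bundle = 319 / 11 = 29.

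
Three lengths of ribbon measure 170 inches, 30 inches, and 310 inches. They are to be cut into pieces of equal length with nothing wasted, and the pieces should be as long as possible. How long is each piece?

Each piece length must divide every original length, so the longest possible is gcd(170, 30, 310).
170 = 2 × 5 × 17
30 = 2 × 3 × 5
310 = 2 × 5 × 31
gcd(170, 30, 310) = 2 × 5 = 10.

10 inches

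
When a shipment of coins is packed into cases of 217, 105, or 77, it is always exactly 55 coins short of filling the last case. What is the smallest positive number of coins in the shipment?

Being 55 short of a full case of size k means N ≡ −55 (mod k), i.e. N + 55 is a multiple of each size.
217 = 7 × 31
105 = 3 × 5 × 7
77 = 7 × 11
LCM(217, 105, 77) = 3 × 5 × 7 × 11 × 31 = 35805.
Smallest positive N is 35805 − 55 = 35750.

35750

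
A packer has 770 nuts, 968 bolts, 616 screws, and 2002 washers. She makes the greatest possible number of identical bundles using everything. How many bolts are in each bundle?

44

Number of bundles = gcd(770, 968, 616, 2002).
770 = 2 × 5 × 7 × 11
968 = 2^3 × 11^2
616 = 2^3 × 7 × 11
2002 = 2 × 7 × 11 × 13
gcd(770, 968, 616, 2002) = 2 × 11 = 22.
bolts per bundle = 968 / 22 = 44.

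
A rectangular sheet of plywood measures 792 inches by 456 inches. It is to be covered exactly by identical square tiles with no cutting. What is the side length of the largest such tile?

By the Euclidean algorithm:
792 = 1 × 456 + 336
456 = 1 × 336 + 120
336 = 2 × 120 + 96
120 = 1 × 96 + 24
96 = 4 × 24 + 0
gcd(792, 456) = 24.

24 inches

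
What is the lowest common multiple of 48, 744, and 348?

43152

48 = 2^4 × 3
744 = 2^3 × 3 × 31
348 = 2^2 × 3 × 29
LCM(48, 744, 348) = 2^4 × 3 × 29 × 31 = 43152.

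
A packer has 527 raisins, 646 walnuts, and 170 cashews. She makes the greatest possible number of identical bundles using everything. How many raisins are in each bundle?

31

Number of bundles = gcd(527, 646, 170).
527 = 17 × 31
646 = 2 × 17 × 19
170 = 2 × 5 × 17
gcd(527, 646, 170) = 17.
raisins per bundle = 527 / 17 = 31.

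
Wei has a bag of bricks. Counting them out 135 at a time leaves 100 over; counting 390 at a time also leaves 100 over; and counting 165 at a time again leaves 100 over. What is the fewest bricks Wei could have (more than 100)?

38710

N − 100 must be a common multiple of 135, 390, and 165.
135 = 3^3 × 5
390 = 2 × 3 × 5 × 13
165 = 3 × 5 × 11
LCM(135, 390, 165) = 2 × 3^3 × 5 × 11 × 13 = 38610.
Smallest N > 100 is LCM + 100 = 38610 + 100 = 38710.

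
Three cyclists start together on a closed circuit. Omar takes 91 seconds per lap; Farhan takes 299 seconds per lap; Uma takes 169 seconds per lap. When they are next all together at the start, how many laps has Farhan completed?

The first common completion time is the LCM of the periods.
91 = 7 × 13
299 = 13 × 23
169 = 13^2
LCM(91, 299, 169) = 7 × 13^2 × 23 = 27209.
Laps for period 299: 27209 / 299 = 91.

91 laps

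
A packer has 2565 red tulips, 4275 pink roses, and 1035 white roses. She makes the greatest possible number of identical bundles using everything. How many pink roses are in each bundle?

Number of bundles = gcd(2565, 4275, 1035).
2565 = 3^3 × 5 × 19
4275 = 3^2 × 5^2 × 19
1035 = 3^2 × 5 × 23
gcd(2565, 4275, 1035) = 3^2 × 5 = 45.
pink roses per bundle = 4275 / 45 = 95.

95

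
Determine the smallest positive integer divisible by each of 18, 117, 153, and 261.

18 = 2 × 3^2
117 = 3^2 × 13
153 = 3^2 × 17
261 = 3^2 × 29
LCM(18, 117, 153, 261) = 2 × 3^2 × 13 × 17 × 29 = 115362.

115362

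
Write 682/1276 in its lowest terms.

31/58

682 = 2 × 11 × 31
1276 = 2^2 × 11 × 29
gcd(682, 1276) = 2 × 11 = 22.
Divide numerator and denominator by 22: 682/1276 = 31/58.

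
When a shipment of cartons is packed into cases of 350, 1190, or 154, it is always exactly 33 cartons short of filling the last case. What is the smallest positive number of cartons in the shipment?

65417

Being 33 short of a full case of size k means N ≡ −33 (mod k), i.e. N + 33 is a multiple of each size.
350 = 2 × 5^2 × 7
1190 = 2 × 5 × 7 × 17
154 = 2 × 7 × 11
LCM(350, 1190, 154) = 2 × 5^2 × 7 × 11 × 17 = 65450.
Smallest positive N is 65450 − 33 = 65417.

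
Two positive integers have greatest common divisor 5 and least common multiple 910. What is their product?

4550

For any two positive integers, gcd × lcm = product = 5 × 910 = 4550.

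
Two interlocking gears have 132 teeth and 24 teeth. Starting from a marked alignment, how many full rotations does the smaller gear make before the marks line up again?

11 rotations

They are all back at their starting positions together after one LCM of the periods.
132 = 2^2 × 3 × 11
24 = 2^3 × 3
LCM(132, 24) = 2^3 × 3 × 11 = 264.
Rotations for period 24: 264 / 24 = 11.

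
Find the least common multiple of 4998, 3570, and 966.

574770

4998 = 2 × 3 × 7^2 × 17
3570 = 2 × 3 × 5 × 7 × 17
966 = 2 × 3 × 7 × 23
LCM(4998, 3570, 966) = 2 × 3 × 5 × 7^2 × 17 × 23 = 574770.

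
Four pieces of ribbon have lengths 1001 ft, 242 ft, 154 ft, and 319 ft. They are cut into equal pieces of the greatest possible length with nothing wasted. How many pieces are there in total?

156

Piece length = gcd(1001, 242, 154, 319).
1001 = 7 × 11 × 13
242 = 2 × 11^2
154 = 2 × 7 × 11
319 = 11 × 29
gcd(1001, 242, 154, 319) = 11.
Total pieces = 1001/11 + 242/11 + 154/11 + 319/11 = 91 + 22 + 14 + 29 = 156.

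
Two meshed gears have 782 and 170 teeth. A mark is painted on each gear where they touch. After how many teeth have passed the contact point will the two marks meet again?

3910 teeth

The first simultaneous occurrence is after LCM of the individual periods.
782 = 2 × 17 × 23
170 = 2 × 5 × 17
LCM(782, 170) = 2 × 5 × 17 × 23 = 3910.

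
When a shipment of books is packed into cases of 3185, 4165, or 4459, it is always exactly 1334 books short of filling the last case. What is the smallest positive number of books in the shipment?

377681

Being 1334 short of a full case of size k means N ≡ −1334 (mod k), i.e. N + 1334 is a multiple of each size.
3185 = 5 × 7^2 × 13
4165 = 5 × 7^2 × 17
4459 = 7^3 × 13
LCM(3185, 4165, 4459) = 5 × 7^3 × 13 × 17 = 379015.
Smallest positive N is 379015 − 1334 = 377681.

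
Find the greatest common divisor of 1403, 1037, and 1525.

1403 = 23 × 61
1037 = 17 × 61
1525 = 5^2 × 61
gcd(1403, 1037, 1525) = 61.

61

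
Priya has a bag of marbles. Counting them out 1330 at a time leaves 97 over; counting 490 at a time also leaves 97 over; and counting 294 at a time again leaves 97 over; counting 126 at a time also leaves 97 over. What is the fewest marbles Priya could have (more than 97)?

83887

N − 97 must be a common multiple of 1330, 490, 294, and 126.
1330 = 2 × 5 × 7 × 19
490 = 2 × 5 × 7^2
294 = 2 × 3 × 7^2
126 = 2 × 3^2 × 7
LCM(1330, 490, 294, 126) = 2 × 3^2 × 5 × 7^2 × 19 = 83790.
Smallest N > 97 is LCM + 97 = 83790 + 97 = 83887.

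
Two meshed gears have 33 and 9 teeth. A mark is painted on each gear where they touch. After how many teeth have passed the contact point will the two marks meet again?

We need the least common multiple of the intervals.
33 = 3 × 11
9 = 3^2
LCM(33, 9) = 3^2 × 11 = 99.

99 teeth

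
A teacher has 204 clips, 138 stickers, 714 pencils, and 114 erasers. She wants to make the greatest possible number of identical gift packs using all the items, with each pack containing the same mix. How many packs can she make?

6 packs

The pack count must divide each quantity, so the greatest is gcd(204, 138, 714, 114).
204 = 2^2 × 3 × 17
138 = 2 × 3 × 23
714 = 2 × 3 × 7 × 17
114 = 2 × 3 × 19
gcd(204, 138, 714, 114) = 2 × 3 = 6.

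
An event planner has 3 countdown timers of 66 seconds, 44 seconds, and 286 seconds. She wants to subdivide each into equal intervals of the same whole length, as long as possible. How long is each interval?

22 seconds

The interval must divide each timer length; the longest such is the gcd.
66 = 2 × 3 × 11
44 = 2^2 × 11
286 = 2 × 11 × 13
gcd(66, 44, 286) = 2 × 11 = 22.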